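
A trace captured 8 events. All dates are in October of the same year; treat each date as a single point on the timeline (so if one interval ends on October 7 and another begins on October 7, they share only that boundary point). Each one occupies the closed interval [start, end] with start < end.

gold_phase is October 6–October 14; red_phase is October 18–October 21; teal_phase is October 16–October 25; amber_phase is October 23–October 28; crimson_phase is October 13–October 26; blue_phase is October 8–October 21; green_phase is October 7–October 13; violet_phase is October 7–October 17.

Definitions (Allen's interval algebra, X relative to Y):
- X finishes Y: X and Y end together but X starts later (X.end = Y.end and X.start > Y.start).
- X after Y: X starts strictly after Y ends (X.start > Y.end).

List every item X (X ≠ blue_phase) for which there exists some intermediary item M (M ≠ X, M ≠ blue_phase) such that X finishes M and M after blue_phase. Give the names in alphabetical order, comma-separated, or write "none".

none

Target blue_phase = [October 8, October 21].
Intermediaries M with M after blue_phase: amber_phase.
Via amber_phase — items with X finishes amber_phase: none.
Union: none.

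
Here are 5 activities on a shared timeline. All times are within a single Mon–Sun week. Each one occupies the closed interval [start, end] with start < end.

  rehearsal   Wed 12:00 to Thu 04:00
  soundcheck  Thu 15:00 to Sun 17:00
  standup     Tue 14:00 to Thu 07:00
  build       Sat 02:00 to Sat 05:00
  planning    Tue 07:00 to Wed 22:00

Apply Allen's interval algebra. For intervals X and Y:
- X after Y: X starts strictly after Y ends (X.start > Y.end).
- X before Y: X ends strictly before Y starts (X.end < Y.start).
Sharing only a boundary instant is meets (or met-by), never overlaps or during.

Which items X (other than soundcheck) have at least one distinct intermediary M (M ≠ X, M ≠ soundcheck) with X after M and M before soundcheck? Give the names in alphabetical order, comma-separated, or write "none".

build

Target soundcheck = [Thu 15:00, Sun 17:00].
Intermediaries M with M before soundcheck: planning, rehearsal, standup.
Via planning — items with X after planning: build.
Via rehearsal — items with X after rehearsal: build.
Via standup — items with X after standup: build.
Union: build.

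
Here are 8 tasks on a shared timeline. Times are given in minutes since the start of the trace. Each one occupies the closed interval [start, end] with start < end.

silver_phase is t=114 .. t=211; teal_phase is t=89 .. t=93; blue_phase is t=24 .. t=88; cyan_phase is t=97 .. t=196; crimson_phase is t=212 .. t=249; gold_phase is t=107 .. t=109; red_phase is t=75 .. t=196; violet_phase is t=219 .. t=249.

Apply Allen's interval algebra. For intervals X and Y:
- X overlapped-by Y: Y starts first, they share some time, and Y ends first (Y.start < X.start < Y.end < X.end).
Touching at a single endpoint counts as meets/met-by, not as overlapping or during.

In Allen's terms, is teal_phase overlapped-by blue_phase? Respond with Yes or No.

teal_phase = [t=89, t=93], blue_phase = [t=24, t=88].
Actual relation of teal_phase to blue_phase: after.
Asked whether 'overlapped-by' holds → No.

No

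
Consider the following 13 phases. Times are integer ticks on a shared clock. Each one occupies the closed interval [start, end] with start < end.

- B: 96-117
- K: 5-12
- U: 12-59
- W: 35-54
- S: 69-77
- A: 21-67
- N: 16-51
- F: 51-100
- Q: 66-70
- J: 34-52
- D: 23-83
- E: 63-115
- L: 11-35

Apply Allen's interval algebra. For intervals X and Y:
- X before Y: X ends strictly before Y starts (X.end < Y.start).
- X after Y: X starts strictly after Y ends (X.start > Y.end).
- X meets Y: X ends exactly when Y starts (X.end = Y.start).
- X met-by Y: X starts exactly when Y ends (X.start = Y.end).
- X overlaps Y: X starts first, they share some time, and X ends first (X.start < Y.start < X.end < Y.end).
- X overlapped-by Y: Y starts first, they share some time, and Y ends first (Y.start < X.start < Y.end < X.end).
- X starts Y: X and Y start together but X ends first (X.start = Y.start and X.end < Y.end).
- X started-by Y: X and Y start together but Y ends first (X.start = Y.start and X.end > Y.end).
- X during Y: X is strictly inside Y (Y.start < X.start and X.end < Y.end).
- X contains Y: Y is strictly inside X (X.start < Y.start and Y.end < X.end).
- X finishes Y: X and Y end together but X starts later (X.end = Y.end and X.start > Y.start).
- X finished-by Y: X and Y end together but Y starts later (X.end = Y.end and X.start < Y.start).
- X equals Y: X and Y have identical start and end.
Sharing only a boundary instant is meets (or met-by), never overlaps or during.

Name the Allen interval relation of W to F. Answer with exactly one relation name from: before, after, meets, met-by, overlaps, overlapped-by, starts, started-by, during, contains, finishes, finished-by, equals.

W = [35, 54]; F = [51, 100].
Compare endpoints: W.start < F.start, W.start < F.end, W.end > F.start, W.end < F.end.
That pattern is 'overlaps'.

overlaps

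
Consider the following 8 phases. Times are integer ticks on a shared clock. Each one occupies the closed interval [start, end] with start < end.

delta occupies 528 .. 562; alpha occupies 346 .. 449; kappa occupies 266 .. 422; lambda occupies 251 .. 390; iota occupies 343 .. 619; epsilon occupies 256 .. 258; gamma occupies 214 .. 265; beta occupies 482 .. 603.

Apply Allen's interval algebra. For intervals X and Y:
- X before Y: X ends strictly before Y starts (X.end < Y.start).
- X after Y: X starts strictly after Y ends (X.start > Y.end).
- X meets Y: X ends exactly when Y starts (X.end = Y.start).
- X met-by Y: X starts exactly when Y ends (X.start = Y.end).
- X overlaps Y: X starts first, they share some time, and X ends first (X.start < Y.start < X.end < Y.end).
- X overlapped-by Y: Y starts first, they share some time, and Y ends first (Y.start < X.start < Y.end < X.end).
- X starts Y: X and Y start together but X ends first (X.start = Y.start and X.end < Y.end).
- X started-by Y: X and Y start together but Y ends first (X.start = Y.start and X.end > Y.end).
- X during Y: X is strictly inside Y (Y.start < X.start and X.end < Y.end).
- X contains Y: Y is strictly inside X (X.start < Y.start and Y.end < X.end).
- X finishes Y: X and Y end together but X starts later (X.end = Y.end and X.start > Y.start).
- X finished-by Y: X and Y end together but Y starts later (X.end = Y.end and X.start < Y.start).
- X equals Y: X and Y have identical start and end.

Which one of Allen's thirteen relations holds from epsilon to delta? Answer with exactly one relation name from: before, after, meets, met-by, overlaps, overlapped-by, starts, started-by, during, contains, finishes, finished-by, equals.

epsilon = [256, 258]; delta = [528, 562].
Compare endpoints: epsilon.start < delta.start, epsilon.start < delta.end, epsilon.end < delta.start, epsilon.end < delta.end.
That pattern is 'before'.

before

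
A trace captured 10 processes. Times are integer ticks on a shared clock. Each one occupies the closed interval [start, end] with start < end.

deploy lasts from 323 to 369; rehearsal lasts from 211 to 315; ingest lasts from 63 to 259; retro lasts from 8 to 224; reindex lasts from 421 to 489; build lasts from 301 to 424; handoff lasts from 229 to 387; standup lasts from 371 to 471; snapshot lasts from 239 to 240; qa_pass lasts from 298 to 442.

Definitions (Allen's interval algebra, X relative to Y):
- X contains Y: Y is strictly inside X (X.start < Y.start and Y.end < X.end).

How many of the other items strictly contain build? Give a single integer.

Target build = [301, 424].
deploy [323, 369] → during → no.
handoff [229, 387] → overlaps → no.
ingest [63, 259] → before → no.
qa_pass [298, 442] → contains → counts.
rehearsal [211, 315] → overlaps → no.
reindex [421, 489] → overlapped-by → no.
retro [8, 224] → before → no.
snapshot [239, 240] → before → no.
standup [371, 471] → overlapped-by → no.
Total: 1.

1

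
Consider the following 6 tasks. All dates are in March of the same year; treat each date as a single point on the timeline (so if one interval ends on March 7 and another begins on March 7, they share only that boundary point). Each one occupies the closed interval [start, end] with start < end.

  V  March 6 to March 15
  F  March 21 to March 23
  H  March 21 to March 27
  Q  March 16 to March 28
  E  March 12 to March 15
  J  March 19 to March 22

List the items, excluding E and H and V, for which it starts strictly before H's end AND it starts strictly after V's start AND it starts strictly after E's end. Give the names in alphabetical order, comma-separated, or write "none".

F, J, Q

Conditions: its start is strictly before H's end (X.start < March 27) AND its start is strictly after V's start (X.start > March 6) AND its start is strictly after E's end (X.start > March 15).
F: start March 21 < March 27? ✓; start March 21 > March 6? ✓; start March 21 > March 15? ✓ → yes.
J: start March 19 < March 27? ✓; start March 19 > March 6? ✓; start March 19 > March 15? ✓ → yes.
Q: start March 16 < March 27? ✓; start March 16 > March 6? ✓; start March 16 > March 15? ✓ → yes.
Result: F, J, Q.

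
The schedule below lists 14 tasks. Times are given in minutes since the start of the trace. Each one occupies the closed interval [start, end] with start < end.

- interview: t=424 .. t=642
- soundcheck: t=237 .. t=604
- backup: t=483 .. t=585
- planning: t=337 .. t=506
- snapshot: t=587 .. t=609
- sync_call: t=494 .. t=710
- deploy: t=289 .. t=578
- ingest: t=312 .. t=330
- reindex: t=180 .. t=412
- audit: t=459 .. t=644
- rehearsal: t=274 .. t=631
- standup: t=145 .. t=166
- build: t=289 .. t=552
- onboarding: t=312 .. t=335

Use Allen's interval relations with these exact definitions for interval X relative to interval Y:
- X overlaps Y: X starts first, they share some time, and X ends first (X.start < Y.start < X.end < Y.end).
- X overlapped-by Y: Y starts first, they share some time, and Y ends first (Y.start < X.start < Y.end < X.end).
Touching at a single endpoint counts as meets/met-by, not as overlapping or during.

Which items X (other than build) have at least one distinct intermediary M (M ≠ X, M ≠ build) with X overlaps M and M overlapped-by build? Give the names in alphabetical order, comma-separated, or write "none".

Target build = [t=289, t=552].
Intermediaries M with M overlapped-by build: audit, backup, interview, sync_call.
Via audit — items with X overlaps audit: deploy, interview, planning, rehearsal, soundcheck.
Via backup — items with X overlaps backup: deploy, planning.
Via interview — items with X overlaps interview: deploy, planning, rehearsal, soundcheck.
Via sync_call — items with X overlaps sync_call: audit, backup, deploy, interview, planning, rehearsal, soundcheck.
Union: audit, backup, deploy, interview, planning, rehearsal, soundcheck.

audit, backup, deploy, interview, planning, rehearsal, soundcheck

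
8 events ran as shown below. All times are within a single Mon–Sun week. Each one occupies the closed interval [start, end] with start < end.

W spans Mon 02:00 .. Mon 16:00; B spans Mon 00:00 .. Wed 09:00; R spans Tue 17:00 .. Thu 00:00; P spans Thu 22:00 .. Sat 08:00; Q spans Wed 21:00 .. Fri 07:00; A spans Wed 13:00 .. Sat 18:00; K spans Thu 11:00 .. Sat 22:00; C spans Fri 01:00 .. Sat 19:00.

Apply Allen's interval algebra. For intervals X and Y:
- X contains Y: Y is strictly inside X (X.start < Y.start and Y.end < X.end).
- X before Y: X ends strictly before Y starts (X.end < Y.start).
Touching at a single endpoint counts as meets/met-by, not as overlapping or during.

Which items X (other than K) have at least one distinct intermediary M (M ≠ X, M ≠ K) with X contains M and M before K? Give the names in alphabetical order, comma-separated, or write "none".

B

Target K = [Thu 11:00, Sat 22:00].
Intermediaries M with M before K: B, R, W.
Via B — items with X contains B: none.
Via R — items with X contains R: none.
Via W — items with X contains W: B.
Union: B.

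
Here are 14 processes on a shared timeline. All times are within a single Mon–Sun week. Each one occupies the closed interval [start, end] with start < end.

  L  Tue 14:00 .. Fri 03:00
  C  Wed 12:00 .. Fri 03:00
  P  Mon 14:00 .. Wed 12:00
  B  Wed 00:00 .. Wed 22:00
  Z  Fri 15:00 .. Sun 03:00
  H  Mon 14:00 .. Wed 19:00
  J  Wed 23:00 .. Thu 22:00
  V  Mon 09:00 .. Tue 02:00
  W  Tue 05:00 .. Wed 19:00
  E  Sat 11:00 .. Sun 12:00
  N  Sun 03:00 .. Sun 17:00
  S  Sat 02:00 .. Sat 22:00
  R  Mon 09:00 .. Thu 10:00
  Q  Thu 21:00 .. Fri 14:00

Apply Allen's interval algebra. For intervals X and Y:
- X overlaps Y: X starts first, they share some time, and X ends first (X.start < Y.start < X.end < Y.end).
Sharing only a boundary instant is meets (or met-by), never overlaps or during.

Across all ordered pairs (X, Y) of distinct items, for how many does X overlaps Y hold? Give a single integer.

21

Checking all 182 ordered pairs for relation 'overlaps'; matching pairs in alphabetical order:
(B, C): B overlaps C ✓
(C, Q): C overlaps Q ✓
(E, N): E overlaps N ✓
(H, B): H overlaps B ✓
(H, C): H overlaps C ✓
(H, L): H overlaps L ✓
(J, Q): J overlaps Q ✓
(L, Q): L overlaps Q ✓
(P, B): P overlaps B ✓
(P, L): P overlaps L ✓
(P, W): P overlaps W ✓
(R, C): R overlaps C ✓
(R, J): R overlaps J ✓
(R, L): R overlaps L ✓
(S, E): S overlaps E ✓
(V, H): V overlaps H ✓
(V, P): V overlaps P ✓
(W, B): W overlaps B ✓
(W, C): W overlaps C ✓
(W, L): W overlaps L ✓
(Z, E): Z overlaps E ✓
Count: 21.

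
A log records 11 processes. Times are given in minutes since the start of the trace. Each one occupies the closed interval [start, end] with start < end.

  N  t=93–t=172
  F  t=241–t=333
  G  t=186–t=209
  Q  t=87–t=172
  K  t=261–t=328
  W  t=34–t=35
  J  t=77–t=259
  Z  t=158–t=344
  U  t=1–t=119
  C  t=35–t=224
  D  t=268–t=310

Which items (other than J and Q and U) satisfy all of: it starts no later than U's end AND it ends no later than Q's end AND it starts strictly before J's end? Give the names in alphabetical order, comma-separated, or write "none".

N, W

Conditions: its start is no later than U's end (X.start <= t=119) AND its end is no later than Q's end (X.end <= t=172) AND its start is strictly before J's end (X.start < t=259).
C: start t=35 <= t=119? ✓; end t=224 <= t=172? ✗; start t=35 < t=259? ✓ → no.
D: start t=268 <= t=119? ✗; end t=310 <= t=172? ✗; start t=268 < t=259? ✗ → no.
F: start t=241 <= t=119? ✗; end t=333 <= t=172? ✗; start t=241 < t=259? ✓ → no.
G: start t=186 <= t=119? ✗; end t=209 <= t=172? ✗; start t=186 < t=259? ✓ → no.
K: start t=261 <= t=119? ✗; end t=328 <= t=172? ✗; start t=261 < t=259? ✗ → no.
N: start t=93 <= t=119? ✓; end t=172 <= t=172? ✓; start t=93 < t=259? ✓ → yes.
W: start t=34 <= t=119? ✓; end t=35 <= t=172? ✓; start t=34 < t=259? ✓ → yes.
Z: start t=158 <= t=119? ✗; end t=344 <= t=172? ✗; start t=158 < t=259? ✓ → no.
Result: N, W.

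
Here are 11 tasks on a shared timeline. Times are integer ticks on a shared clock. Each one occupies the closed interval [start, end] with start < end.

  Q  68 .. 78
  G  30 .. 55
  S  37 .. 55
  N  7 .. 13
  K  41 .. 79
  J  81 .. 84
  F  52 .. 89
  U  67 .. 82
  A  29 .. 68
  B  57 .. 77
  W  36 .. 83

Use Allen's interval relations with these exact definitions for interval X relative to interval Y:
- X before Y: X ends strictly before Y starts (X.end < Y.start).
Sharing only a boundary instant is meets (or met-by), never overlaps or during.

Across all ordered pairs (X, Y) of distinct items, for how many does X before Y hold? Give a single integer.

Checking all 110 ordered pairs for relation 'before'; matching pairs in alphabetical order:
(A, J): A before J ✓
(B, J): B before J ✓
(G, B): G before B ✓
(G, J): G before J ✓
(G, Q): G before Q ✓
(G, U): G before U ✓
(K, J): K before J ✓
(N, A): N before A ✓
(N, B): N before B ✓
(N, F): N before F ✓
(N, G): N before G ✓
(N, J): N before J ✓
(N, K): N before K ✓
(N, Q): N before Q ✓
(N, S): N before S ✓
(N, U): N before U ✓
(N, W): N before W ✓
(Q, J): Q before J ✓
(S, B): S before B ✓
(S, J): S before J ✓
(S, Q): S before Q ✓
(S, U): S before U ✓
Count: 22.

22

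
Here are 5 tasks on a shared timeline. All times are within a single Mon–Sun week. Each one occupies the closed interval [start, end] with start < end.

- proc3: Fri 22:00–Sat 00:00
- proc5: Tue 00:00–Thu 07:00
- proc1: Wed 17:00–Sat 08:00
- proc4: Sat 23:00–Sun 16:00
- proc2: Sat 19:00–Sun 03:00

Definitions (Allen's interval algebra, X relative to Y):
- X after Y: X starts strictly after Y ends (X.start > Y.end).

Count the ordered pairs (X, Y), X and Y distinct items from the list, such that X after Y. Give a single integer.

7

Checking all 20 ordered pairs for relation 'after'; matching pairs in alphabetical order:
(proc2, proc1): proc2 after proc1 ✓
(proc2, proc3): proc2 after proc3 ✓
(proc2, proc5): proc2 after proc5 ✓
(proc3, proc5): proc3 after proc5 ✓
(proc4, proc1): proc4 after proc1 ✓
(proc4, proc3): proc4 after proc3 ✓
(proc4, proc5): proc4 after proc5 ✓
Count: 7.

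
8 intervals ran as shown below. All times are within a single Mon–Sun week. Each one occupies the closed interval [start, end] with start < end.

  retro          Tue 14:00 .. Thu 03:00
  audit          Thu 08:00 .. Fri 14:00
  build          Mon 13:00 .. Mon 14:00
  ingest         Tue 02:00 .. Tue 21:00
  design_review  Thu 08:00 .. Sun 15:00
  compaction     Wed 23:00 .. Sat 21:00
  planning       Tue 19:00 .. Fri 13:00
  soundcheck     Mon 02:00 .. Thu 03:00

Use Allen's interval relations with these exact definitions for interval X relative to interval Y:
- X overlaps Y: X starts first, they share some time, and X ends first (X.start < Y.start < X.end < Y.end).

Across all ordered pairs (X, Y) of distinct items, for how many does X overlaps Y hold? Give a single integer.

10

Checking all 56 ordered pairs for relation 'overlaps'; matching pairs in alphabetical order:
(compaction, design_review): compaction overlaps design_review ✓
(ingest, planning): ingest overlaps planning ✓
(ingest, retro): ingest overlaps retro ✓
(planning, audit): planning overlaps audit ✓
(planning, compaction): planning overlaps compaction ✓
(planning, design_review): planning overlaps design_review ✓
(retro, compaction): retro overlaps compaction ✓
(retro, planning): retro overlaps planning ✓
(soundcheck, compaction): soundcheck overlaps compaction ✓
(soundcheck, planning): soundcheck overlaps planning ✓
Count: 10.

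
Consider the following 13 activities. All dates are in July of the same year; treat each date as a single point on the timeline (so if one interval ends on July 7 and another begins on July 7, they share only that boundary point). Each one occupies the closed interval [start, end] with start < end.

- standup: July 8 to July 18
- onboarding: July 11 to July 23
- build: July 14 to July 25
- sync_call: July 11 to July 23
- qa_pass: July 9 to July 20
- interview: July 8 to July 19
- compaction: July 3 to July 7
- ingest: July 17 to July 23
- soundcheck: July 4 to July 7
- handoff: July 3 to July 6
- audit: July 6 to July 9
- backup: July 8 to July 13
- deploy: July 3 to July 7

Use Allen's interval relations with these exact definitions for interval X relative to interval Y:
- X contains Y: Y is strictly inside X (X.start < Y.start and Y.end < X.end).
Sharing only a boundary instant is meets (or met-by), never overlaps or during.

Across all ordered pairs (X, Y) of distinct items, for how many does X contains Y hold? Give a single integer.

1

Checking all 156 ordered pairs for relation 'contains'; matching pairs in alphabetical order:
(build, ingest): build contains ingest ✓
Count: 1.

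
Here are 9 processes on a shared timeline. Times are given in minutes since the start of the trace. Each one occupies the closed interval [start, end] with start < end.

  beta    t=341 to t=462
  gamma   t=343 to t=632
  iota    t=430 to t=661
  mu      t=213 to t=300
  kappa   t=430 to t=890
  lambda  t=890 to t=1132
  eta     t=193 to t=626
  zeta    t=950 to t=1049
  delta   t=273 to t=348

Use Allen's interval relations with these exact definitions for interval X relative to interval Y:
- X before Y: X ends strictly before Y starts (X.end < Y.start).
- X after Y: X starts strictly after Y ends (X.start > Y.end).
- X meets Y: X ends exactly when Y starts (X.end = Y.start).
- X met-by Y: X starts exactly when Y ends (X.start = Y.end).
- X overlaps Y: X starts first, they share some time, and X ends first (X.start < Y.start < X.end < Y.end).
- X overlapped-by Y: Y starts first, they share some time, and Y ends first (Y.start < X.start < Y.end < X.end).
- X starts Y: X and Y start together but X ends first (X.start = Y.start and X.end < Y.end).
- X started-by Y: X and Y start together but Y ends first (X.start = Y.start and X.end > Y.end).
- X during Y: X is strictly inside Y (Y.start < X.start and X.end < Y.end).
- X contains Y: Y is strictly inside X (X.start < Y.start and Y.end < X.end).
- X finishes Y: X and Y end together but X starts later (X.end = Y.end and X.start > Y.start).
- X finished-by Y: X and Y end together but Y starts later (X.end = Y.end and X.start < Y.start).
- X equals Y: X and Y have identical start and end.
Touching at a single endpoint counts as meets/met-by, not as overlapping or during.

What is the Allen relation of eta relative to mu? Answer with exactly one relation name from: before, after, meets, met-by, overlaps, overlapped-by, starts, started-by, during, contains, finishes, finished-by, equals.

eta = [t=193, t=626]; mu = [t=213, t=300].
Compare endpoints: eta.start < mu.start, eta.start < mu.end, eta.end > mu.start, eta.end > mu.end.
That pattern is 'contains'.

contains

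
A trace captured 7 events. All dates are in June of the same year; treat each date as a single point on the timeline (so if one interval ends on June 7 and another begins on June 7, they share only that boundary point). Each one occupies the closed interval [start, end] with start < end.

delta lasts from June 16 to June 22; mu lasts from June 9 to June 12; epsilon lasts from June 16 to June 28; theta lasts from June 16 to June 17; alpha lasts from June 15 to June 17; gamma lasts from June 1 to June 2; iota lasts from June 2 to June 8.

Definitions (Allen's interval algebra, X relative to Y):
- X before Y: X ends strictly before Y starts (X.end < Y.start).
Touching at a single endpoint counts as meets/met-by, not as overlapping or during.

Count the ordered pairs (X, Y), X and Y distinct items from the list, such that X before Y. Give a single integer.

14

Checking all 42 ordered pairs for relation 'before'; matching pairs in alphabetical order:
(gamma, alpha): gamma before alpha ✓
(gamma, delta): gamma before delta ✓
(gamma, epsilon): gamma before epsilon ✓
(gamma, mu): gamma before mu ✓
(gamma, theta): gamma before theta ✓
(iota, alpha): iota before alpha ✓
(iota, delta): iota before delta ✓
(iota, epsilon): iota before epsilon ✓
(iota, mu): iota before mu ✓
(iota, theta): iota before theta ✓
(mu, alpha): mu before alpha ✓
(mu, delta): mu before delta ✓
(mu, epsilon): mu before epsilon ✓
(mu, theta): mu before theta ✓
Count: 14.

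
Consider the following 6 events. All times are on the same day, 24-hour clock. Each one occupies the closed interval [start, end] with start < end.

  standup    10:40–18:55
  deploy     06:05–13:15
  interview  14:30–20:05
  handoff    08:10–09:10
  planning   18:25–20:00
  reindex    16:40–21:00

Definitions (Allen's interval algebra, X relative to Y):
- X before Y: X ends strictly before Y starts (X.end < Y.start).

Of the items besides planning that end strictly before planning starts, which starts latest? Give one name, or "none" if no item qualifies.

handoff

Target planning = [18:25, 20:00].
deploy [06:05, 13:15] → before → candidate.
handoff [08:10, 09:10] → before → candidate.
interview [14:30, 20:05] → contains → excluded.
reindex [16:40, 21:00] → contains → excluded.
standup [10:40, 18:55] → overlaps → excluded.
Among candidates, latest start is 08:10 → handoff.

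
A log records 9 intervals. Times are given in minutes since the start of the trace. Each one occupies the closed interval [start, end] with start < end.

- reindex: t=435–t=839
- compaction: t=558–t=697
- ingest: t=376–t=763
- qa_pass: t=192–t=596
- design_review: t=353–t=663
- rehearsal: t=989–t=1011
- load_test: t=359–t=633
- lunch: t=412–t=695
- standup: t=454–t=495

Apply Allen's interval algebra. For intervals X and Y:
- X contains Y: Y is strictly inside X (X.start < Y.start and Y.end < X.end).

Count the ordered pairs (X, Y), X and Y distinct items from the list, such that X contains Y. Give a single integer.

10

Checking all 72 ordered pairs for relation 'contains'; matching pairs in alphabetical order:
(design_review, load_test): design_review contains load_test ✓
(design_review, standup): design_review contains standup ✓
(ingest, compaction): ingest contains compaction ✓
(ingest, lunch): ingest contains lunch ✓
(ingest, standup): ingest contains standup ✓
(load_test, standup): load_test contains standup ✓
(lunch, standup): lunch contains standup ✓
(qa_pass, standup): qa_pass contains standup ✓
(reindex, compaction): reindex contains compaction ✓
(reindex, standup): reindex contains standup ✓
Count: 10.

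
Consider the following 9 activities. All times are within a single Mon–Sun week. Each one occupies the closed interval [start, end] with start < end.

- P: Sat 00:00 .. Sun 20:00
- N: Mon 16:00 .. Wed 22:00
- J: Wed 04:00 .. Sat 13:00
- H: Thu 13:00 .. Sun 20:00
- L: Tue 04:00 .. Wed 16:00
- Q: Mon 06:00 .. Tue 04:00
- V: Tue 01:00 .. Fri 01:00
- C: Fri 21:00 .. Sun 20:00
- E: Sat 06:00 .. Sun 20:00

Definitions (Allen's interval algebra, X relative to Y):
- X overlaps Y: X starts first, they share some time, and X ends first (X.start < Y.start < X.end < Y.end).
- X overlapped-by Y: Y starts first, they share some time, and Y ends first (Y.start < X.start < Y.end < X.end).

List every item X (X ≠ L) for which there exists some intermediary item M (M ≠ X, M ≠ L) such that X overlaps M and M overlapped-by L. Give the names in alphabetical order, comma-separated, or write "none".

N, V

Target L = [Tue 04:00, Wed 16:00].
Intermediaries M with M overlapped-by L: J.
Via J — items with X overlaps J: N, V.
Union: N, V.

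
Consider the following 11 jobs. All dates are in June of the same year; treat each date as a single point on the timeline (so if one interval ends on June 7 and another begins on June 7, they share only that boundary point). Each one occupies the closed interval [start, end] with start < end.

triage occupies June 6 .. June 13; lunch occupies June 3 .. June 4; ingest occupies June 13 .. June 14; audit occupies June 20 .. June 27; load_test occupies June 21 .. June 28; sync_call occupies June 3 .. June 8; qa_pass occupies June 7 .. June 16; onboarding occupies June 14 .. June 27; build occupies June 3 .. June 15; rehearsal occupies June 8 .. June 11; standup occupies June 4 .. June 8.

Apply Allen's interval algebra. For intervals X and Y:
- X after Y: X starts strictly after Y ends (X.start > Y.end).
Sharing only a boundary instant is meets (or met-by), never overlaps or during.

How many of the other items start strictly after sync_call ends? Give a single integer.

Target sync_call = [June 3, June 8].
audit [June 20, June 27] → after → counts.
build [June 3, June 15] → started-by → no.
ingest [June 13, June 14] → after → counts.
load_test [June 21, June 28] → after → counts.
lunch [June 3, June 4] → starts → no.
onboarding [June 14, June 27] → after → counts.
qa_pass [June 7, June 16] → overlapped-by → no.
rehearsal [June 8, June 11] → met-by → no.
standup [June 4, June 8] → finishes → no.
triage [June 6, June 13] → overlapped-by → no.
Total: 4.

4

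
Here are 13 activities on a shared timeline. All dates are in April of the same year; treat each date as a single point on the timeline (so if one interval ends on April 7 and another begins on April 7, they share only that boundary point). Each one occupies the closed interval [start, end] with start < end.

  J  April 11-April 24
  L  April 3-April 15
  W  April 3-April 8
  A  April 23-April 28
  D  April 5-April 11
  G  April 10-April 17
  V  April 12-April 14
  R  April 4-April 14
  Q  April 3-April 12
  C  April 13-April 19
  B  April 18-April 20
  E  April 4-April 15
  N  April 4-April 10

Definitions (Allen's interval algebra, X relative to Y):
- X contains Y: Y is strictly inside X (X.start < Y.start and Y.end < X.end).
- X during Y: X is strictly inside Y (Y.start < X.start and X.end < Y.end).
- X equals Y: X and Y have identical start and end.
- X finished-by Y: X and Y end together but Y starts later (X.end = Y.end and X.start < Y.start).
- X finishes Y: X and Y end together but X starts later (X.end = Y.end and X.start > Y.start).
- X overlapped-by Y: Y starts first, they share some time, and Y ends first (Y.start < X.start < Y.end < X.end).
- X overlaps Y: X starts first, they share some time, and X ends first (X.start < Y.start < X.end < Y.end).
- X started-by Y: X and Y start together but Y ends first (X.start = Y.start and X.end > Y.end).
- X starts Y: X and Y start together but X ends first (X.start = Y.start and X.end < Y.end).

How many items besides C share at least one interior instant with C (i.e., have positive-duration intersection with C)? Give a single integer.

Target C = [April 13, April 19].
A [April 23, April 28] → after → no.
B [April 18, April 20] → overlapped-by → counts.
D [April 5, April 11] → before → no.
E [April 4, April 15] → overlaps → counts.
G [April 10, April 17] → overlaps → counts.
J [April 11, April 24] → contains → counts.
L [April 3, April 15] → overlaps → counts.
N [April 4, April 10] → before → no.
Q [April 3, April 12] → before → no.
R [April 4, April 14] → overlaps → counts.
V [April 12, April 14] → overlaps → counts.
W [April 3, April 8] → before → no.
Total: 7.

7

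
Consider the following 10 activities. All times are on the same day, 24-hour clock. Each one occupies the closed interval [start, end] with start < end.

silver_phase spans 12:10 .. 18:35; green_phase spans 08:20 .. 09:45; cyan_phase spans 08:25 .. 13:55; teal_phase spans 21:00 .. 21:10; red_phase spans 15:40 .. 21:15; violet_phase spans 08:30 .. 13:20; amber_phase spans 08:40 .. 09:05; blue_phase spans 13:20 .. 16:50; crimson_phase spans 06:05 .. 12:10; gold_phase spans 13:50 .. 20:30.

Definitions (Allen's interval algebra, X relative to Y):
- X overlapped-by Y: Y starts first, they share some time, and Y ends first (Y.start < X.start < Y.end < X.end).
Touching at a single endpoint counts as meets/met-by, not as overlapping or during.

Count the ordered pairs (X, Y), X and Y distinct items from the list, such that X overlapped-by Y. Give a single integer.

13

Checking all 90 ordered pairs for relation 'overlapped-by'; matching pairs in alphabetical order:
(blue_phase, cyan_phase): blue_phase overlapped-by cyan_phase ✓
(cyan_phase, crimson_phase): cyan_phase overlapped-by crimson_phase ✓
(cyan_phase, green_phase): cyan_phase overlapped-by green_phase ✓
(gold_phase, blue_phase): gold_phase overlapped-by blue_phase ✓
(gold_phase, cyan_phase): gold_phase overlapped-by cyan_phase ✓
(gold_phase, silver_phase): gold_phase overlapped-by silver_phase ✓
(red_phase, blue_phase): red_phase overlapped-by blue_phase ✓
(red_phase, gold_phase): red_phase overlapped-by gold_phase ✓
(red_phase, silver_phase): red_phase overlapped-by silver_phase ✓
(silver_phase, cyan_phase): silver_phase overlapped-by cyan_phase ✓
(silver_phase, violet_phase): silver_phase overlapped-by violet_phase ✓
(violet_phase, crimson_phase): violet_phase overlapped-by crimson_phase ✓
(violet_phase, green_phase): violet_phase overlapped-by green_phase ✓
Count: 13.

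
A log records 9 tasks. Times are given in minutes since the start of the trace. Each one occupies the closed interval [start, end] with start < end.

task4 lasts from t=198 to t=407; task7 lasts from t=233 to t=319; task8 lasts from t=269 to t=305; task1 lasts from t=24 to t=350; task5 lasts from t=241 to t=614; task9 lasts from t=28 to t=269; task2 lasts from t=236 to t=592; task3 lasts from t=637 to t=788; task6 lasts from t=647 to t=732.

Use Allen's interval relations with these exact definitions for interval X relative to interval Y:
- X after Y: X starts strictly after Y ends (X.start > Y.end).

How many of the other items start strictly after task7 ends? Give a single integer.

2

Target task7 = [t=233, t=319].
task1 [t=24, t=350] → contains → no.
task2 [t=236, t=592] → overlapped-by → no.
task3 [t=637, t=788] → after → counts.
task4 [t=198, t=407] → contains → no.
task5 [t=241, t=614] → overlapped-by → no.
task6 [t=647, t=732] → after → counts.
task8 [t=269, t=305] → during → no.
task9 [t=28, t=269] → overlaps → no.
Total: 2.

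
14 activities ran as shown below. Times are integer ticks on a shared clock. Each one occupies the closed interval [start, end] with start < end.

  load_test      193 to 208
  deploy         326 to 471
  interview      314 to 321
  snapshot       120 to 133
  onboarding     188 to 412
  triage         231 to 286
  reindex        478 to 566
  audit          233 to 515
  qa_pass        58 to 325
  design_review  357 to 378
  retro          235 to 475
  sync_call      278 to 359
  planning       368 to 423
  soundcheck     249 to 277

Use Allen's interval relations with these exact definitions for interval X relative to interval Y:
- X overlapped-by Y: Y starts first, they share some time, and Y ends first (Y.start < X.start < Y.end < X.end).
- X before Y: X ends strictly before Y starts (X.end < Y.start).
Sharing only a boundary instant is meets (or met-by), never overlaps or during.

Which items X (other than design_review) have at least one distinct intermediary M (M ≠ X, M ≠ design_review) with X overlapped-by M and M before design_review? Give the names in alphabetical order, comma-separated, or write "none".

Target design_review = [357, 378].
Intermediaries M with M before design_review: interview, load_test, qa_pass, snapshot, soundcheck, triage.
Via interview — items with X overlapped-by interview: none.
Via load_test — items with X overlapped-by load_test: none.
Via qa_pass — items with X overlapped-by qa_pass: audit, onboarding, retro, sync_call.
Via snapshot — items with X overlapped-by snapshot: none.
Via soundcheck — items with X overlapped-by soundcheck: none.
Via triage — items with X overlapped-by triage: audit, retro, sync_call.
Union: audit, onboarding, retro, sync_call.

audit, onboarding, retro, sync_call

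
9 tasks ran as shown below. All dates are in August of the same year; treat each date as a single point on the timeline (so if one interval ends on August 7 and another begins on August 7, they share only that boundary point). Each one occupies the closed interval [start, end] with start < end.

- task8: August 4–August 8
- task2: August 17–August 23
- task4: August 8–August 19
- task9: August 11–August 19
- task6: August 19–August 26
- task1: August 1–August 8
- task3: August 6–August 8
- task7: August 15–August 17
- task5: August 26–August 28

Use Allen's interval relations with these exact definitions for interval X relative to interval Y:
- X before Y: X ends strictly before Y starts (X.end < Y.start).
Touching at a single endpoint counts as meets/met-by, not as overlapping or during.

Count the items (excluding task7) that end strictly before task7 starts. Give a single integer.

Target task7 = [August 15, August 17].
task1 [August 1, August 8] → before → counts.
task2 [August 17, August 23] → met-by → no.
task3 [August 6, August 8] → before → counts.
task4 [August 8, August 19] → contains → no.
task5 [August 26, August 28] → after → no.
task6 [August 19, August 26] → after → no.
task8 [August 4, August 8] → before → counts.
task9 [August 11, August 19] → contains → no.
Total: 3.

3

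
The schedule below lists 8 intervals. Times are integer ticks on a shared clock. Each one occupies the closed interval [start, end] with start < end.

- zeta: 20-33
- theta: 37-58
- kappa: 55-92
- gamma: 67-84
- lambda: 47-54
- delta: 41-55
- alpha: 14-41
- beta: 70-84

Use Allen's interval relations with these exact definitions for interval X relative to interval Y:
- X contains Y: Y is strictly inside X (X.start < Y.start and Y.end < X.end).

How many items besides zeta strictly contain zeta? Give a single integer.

1

Target zeta = [20, 33].
alpha [14, 41] → contains → counts.
beta [70, 84] → after → no.
delta [41, 55] → after → no.
gamma [67, 84] → after → no.
kappa [55, 92] → after → no.
lambda [47, 54] → after → no.
theta [37, 58] → after → no.
Total: 1.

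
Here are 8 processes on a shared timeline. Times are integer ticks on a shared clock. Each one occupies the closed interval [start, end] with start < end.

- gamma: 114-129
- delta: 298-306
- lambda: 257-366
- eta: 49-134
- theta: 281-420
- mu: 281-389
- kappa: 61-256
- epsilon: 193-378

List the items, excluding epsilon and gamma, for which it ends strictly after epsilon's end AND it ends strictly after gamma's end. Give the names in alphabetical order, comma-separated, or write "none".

Conditions: its end is strictly after epsilon's end (X.end > 378) AND its end is strictly after gamma's end (X.end > 129).
delta: end 306 > 378? ✗; end 306 > 129? ✓ → no.
eta: end 134 > 378? ✗; end 134 > 129? ✓ → no.
kappa: end 256 > 378? ✗; end 256 > 129? ✓ → no.
lambda: end 366 > 378? ✗; end 366 > 129? ✓ → no.
mu: end 389 > 378? ✓; end 389 > 129? ✓ → yes.
theta: end 420 > 378? ✓; end 420 > 129? ✓ → yes.
Result: mu, theta.

mu, theta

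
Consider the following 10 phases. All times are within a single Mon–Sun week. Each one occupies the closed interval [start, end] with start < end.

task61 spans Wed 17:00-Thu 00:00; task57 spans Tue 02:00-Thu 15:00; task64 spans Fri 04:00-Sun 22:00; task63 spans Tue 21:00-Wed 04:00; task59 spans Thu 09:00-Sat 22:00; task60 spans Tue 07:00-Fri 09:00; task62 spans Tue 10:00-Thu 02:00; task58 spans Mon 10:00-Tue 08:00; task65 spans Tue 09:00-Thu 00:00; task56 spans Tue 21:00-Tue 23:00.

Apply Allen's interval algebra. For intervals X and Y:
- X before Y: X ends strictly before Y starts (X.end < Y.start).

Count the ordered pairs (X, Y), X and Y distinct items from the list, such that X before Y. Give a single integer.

Checking all 90 ordered pairs for relation 'before'; matching pairs in alphabetical order:
(task56, task59): task56 before task59 ✓
(task56, task61): task56 before task61 ✓
(task56, task64): task56 before task64 ✓
(task57, task64): task57 before task64 ✓
(task58, task56): task58 before task56 ✓
(task58, task59): task58 before task59 ✓
(task58, task61): task58 before task61 ✓
(task58, task62): task58 before task62 ✓
(task58, task63): task58 before task63 ✓
(task58, task64): task58 before task64 ✓
(task58, task65): task58 before task65 ✓
(task61, task59): task61 before task59 ✓
(task61, task64): task61 before task64 ✓
(task62, task59): task62 before task59 ✓
(task62, task64): task62 before task64 ✓
(task63, task59): task63 before task59 ✓
(task63, task61): task63 before task61 ✓
(task63, task64): task63 before task64 ✓
(task65, task59): task65 before task59 ✓
(task65, task64): task65 before task64 ✓
Count: 20.

20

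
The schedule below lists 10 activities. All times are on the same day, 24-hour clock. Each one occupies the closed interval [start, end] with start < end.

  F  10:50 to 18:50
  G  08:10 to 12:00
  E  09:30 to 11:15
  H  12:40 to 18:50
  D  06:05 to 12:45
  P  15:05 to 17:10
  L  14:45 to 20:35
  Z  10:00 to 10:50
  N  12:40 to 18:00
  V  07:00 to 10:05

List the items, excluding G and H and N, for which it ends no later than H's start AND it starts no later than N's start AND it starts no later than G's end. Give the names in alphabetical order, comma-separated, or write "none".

Conditions: its end is no later than H's start (X.end <= 12:40) AND its start is no later than N's start (X.start <= 12:40) AND its start is no later than G's end (X.start <= 12:00).
D: end 12:45 <= 12:40? ✗; start 06:05 <= 12:40? ✓; start 06:05 <= 12:00? ✓ → no.
E: end 11:15 <= 12:40? ✓; start 09:30 <= 12:40? ✓; start 09:30 <= 12:00? ✓ → yes.
F: end 18:50 <= 12:40? ✗; start 10:50 <= 12:40? ✓; start 10:50 <= 12:00? ✓ → no.
L: end 20:35 <= 12:40? ✗; start 14:45 <= 12:40? ✗; start 14:45 <= 12:00? ✗ → no.
P: end 17:10 <= 12:40? ✗; start 15:05 <= 12:40? ✗; start 15:05 <= 12:00? ✗ → no.
V: end 10:05 <= 12:40? ✓; start 07:00 <= 12:40? ✓; start 07:00 <= 12:00? ✓ → yes.
Z: end 10:50 <= 12:40? ✓; start 10:00 <= 12:40? ✓; start 10:00 <= 12:00? ✓ → yes.
Result: E, V, Z.

E, V, Z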